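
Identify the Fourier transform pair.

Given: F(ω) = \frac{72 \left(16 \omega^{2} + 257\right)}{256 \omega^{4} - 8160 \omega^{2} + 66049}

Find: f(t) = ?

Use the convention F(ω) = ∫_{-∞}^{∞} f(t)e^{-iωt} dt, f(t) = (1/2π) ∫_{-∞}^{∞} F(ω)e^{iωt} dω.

f(t) = 9 e^{- \frac{\left|{t}\right|}{4}} \cos{\left(4 t \right)}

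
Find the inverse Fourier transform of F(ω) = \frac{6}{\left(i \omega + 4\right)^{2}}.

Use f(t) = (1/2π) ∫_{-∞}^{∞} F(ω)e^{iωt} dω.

f(t) = 6 t e^{- 4 t} u\left(t\right)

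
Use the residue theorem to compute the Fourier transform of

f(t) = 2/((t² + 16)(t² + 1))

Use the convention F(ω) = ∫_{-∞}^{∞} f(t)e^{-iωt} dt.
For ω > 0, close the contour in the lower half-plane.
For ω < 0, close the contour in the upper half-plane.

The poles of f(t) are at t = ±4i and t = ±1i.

Let g(z) = f(z)e^{-iωz}; for large |z| the factor e^{-iωz} decays in the lower half-plane when ω > 0 and in the upper half-plane when ω < 0.

Case ω > 0 (lower half-plane, clockwise contour ⇒ F(ω) = -2πi·ΣRes):
  Res_{z = - 4 i} g(z) = - \frac{i e^{- 4 \omega}}{60}
  Res_{z = - i} g(z) = \frac{i e^{- \omega}}{15}
  F(ω) = -2πi·ΣRes = \frac{\pi \left(4 e^{3 \omega} - 1\right) e^{- 4 \omega}}{30}

Case ω < 0 (upper half-plane, counterclockwise contour ⇒ F(ω) = +2πi·ΣRes):
  Res_{z = 4 i} g(z) = \frac{i e^{4 \omega}}{60}
  Res_{z = i} g(z) = - \frac{i e^{\omega}}{15}
  F(ω) = 2πi·ΣRes = \frac{\pi \left(4 - e^{3 \omega}\right) e^{\omega}}{30}

Both cases combine into a single formula in |ω|:

F(ω) = \frac{\pi \left(4 e^{3 \left|{\omega}\right|} - 1\right) e^{- 4 \left|{\omega}\right|}}{30}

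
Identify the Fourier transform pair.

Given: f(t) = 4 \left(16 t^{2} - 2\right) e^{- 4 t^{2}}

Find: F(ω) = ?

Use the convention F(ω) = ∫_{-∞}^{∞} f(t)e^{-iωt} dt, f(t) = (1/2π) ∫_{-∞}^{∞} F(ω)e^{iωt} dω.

F(ω) = - \frac{\sqrt{\pi} \omega^{2} e^{- \frac{\omega^{2}}{16}}}{2}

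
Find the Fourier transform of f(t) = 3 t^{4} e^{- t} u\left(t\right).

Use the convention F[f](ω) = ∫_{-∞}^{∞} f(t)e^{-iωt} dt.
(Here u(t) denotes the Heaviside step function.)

F(ω) = \frac{72}{\left(i \omega + 1\right)^{5}}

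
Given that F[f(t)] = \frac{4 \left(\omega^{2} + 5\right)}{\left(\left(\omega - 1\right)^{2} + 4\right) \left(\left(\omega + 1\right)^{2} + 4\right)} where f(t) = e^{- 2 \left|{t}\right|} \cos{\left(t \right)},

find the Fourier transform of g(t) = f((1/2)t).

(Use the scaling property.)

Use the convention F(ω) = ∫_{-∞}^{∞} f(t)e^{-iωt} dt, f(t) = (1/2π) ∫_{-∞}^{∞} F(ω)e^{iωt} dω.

F[g](ω) = \frac{8 \left(4 \omega^{2} + 5\right)}{16 \omega^{4} + 24 \omega^{2} + 25}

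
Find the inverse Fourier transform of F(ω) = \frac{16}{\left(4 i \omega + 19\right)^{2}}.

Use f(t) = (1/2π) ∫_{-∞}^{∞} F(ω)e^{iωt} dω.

f(t) = t e^{- \frac{19 t}{4}} u\left(t\right)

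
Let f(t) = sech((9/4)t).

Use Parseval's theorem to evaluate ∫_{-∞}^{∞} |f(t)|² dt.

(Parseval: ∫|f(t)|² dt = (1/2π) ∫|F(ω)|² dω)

∫|f(t)|² dt = \frac{8}{9}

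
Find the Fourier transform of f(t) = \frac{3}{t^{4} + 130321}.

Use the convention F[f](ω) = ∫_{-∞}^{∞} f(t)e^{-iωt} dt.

F(ω) = \frac{3 \pi e^{- \frac{19 \sqrt{2} \left|{\omega}\right|}{2}} \sin{\left(\frac{19 \sqrt{2} \left|{\omega}\right|}{2} + \frac{\pi}{4} \right)}}{6859}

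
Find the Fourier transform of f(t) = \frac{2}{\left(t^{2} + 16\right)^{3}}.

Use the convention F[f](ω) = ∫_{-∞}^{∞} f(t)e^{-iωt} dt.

F(ω) = \frac{\pi \left(16 \omega^{2} + 12 \left|{\omega}\right| + 3\right) e^{- 4 \left|{\omega}\right|}}{4096}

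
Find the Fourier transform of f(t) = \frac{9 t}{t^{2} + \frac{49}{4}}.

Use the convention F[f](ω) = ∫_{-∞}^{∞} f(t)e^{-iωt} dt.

F(ω) = - 9 i \pi e^{- \frac{7 \left|{\omega}\right|}{2}} \operatorname{sign}{\left(\omega \right)}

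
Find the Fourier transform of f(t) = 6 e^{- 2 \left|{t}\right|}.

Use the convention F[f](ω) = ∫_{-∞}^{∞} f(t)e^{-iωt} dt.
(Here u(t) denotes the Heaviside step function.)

F(ω) = \frac{24}{\omega^{2} + 4}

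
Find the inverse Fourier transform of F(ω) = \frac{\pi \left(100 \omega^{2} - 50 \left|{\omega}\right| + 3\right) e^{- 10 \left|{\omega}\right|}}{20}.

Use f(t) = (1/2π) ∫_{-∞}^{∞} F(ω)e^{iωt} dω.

f(t) = \frac{4 t^{4}}{\left(t^{2} + 100\right)^{3}}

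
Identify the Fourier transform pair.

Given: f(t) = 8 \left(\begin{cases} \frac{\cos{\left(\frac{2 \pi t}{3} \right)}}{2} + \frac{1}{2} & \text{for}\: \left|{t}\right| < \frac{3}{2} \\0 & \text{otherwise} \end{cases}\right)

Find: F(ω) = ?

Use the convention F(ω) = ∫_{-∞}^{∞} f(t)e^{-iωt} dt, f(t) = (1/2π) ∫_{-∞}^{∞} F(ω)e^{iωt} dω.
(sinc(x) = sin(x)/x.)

F(ω) = - \frac{48 \pi^{2} \operatorname{sinc}{\left(\frac{3 \omega}{2} \right)}}{9 \omega^{2} - 4 \pi^{2}}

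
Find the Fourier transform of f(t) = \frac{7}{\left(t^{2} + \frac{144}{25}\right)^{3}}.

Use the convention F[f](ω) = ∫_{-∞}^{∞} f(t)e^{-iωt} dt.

F(ω) = \frac{875 \pi \left(48 \omega^{2} + 60 \left|{\omega}\right| + 25\right) e^{- \frac{12 \left|{\omega}\right|}{5}}}{663552}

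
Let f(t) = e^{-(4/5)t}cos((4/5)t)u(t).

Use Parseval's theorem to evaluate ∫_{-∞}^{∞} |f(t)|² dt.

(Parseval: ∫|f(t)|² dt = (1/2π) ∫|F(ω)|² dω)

∫|f(t)|² dt = \frac{15}{32}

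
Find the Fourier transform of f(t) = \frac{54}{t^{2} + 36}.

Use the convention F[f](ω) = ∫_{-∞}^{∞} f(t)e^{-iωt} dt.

F(ω) = 9 \pi e^{- 6 \left|{\omega}\right|}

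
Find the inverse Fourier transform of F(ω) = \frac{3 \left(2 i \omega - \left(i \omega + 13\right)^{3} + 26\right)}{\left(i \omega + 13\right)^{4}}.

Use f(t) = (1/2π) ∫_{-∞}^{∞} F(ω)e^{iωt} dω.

f(t) = 3 \left(t^{2} - 1\right) e^{- 13 t} u\left(t\right)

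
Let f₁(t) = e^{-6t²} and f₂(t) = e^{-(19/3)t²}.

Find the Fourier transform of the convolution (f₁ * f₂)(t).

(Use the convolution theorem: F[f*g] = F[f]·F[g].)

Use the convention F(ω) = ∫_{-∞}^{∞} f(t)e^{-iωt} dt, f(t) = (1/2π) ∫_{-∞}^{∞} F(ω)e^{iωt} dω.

F[f₁*f₂](ω) = \frac{\sqrt{38} \pi e^{- \frac{37 \omega^{2}}{456}}}{38}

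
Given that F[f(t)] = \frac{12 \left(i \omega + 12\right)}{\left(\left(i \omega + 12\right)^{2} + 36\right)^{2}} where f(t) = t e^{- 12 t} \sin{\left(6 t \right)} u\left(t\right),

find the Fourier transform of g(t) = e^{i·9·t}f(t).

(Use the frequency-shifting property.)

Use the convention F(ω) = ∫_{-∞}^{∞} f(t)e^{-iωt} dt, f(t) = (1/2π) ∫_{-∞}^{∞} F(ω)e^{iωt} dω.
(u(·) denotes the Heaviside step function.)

F[g](ω) = \frac{12 \left(i \left(\omega - 9\right) + 12\right)}{\left(\left(i \left(\omega - 9\right) + 12\right)^{2} + 36\right)^{2}}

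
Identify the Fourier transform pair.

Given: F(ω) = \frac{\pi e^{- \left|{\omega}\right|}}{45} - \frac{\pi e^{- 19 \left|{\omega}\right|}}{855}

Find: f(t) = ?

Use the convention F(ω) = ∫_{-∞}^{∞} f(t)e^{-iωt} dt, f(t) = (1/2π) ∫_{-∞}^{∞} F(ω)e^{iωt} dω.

f(t) = \frac{8}{\left(t^{2} + 1\right) \left(t^{2} + 361\right)}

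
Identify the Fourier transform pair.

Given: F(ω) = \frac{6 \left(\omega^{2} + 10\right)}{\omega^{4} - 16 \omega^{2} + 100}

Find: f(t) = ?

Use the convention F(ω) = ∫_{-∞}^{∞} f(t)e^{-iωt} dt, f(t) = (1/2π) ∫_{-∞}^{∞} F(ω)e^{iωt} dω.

f(t) = 3 e^{- \left|{t}\right|} \cos{\left(3 t \right)}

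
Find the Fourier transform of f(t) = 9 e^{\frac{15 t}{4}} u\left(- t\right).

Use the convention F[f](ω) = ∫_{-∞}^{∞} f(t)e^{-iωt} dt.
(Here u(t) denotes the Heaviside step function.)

F(ω) = - \frac{36}{4 i \omega - 15}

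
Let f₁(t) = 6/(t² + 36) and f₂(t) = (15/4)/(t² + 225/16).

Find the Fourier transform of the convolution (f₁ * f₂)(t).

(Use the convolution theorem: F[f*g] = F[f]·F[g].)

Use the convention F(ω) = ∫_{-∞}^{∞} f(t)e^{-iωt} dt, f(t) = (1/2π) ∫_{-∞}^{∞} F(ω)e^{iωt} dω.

F[f₁*f₂](ω) = \pi^{2} e^{- \frac{39 \left|{\omega}\right|}{4}}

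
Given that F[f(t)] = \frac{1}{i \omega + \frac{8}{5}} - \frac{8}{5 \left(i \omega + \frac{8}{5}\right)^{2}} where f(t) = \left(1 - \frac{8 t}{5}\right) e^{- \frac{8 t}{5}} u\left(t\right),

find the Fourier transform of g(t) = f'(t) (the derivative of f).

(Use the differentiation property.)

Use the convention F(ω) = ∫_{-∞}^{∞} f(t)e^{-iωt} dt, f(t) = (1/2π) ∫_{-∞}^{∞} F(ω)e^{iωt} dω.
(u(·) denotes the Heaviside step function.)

F[g](ω) = \frac{25 \omega^{2}}{25 \omega^{2} - 80 i \omega - 64}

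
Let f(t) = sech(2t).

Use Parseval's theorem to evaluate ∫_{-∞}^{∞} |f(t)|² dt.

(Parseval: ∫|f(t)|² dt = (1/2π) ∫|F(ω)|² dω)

∫|f(t)|² dt = 1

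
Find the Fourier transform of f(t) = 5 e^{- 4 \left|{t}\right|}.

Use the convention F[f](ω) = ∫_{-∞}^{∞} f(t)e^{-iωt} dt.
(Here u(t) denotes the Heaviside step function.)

F(ω) = \frac{40}{\omega^{2} + 16}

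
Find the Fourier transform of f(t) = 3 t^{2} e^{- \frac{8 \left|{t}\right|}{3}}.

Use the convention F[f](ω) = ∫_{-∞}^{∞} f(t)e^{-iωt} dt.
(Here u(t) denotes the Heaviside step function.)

F(ω) = \frac{2592 \left(64 - 27 \omega^{2}\right)}{\left(9 \omega^{2} + 64\right)^{3}}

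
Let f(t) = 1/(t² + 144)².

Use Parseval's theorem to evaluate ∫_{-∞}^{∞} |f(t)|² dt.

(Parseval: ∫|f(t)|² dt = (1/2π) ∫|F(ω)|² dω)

∫|f(t)|² dt = \frac{5 \pi}{573308928}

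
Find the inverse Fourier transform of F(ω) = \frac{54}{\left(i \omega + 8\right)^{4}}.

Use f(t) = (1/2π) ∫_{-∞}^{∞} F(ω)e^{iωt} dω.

f(t) = 9 t^{3} e^{- 8 t} u\left(t\right)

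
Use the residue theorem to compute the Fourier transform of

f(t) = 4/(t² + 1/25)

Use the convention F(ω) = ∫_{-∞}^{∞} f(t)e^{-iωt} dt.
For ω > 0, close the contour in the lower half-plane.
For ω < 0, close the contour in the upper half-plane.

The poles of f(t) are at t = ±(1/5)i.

Let g(z) = f(z)e^{-iωz}; for large |z| the factor e^{-iωz} decays in the lower half-plane when ω > 0 and in the upper half-plane when ω < 0.

Case ω > 0 (lower half-plane, clockwise contour ⇒ F(ω) = -2πi·ΣRes):
  Res_{z = - \frac{i}{5}} g(z) = 10 i e^{- \frac{\omega}{5}}
  F(ω) = -2πi·ΣRes = 20 \pi e^{- \frac{\omega}{5}}

Case ω < 0 (upper half-plane, counterclockwise contour ⇒ F(ω) = +2πi·ΣRes):
  Res_{z = \frac{i}{5}} g(z) = - 10 i e^{\frac{\omega}{5}}
  F(ω) = 2πi·ΣRes = 20 \pi e^{\frac{\omega}{5}}

Both cases combine into a single formula in |ω|:

F(ω) = 20 \pi e^{- \frac{\left|{\omega}\right|}{5}}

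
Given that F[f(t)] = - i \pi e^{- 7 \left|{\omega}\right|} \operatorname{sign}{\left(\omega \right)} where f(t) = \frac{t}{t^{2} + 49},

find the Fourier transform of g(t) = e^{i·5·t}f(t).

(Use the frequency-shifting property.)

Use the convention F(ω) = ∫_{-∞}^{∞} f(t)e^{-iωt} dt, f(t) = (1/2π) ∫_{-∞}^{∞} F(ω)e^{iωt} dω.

F[g](ω) = - i \pi e^{- 7 \left|{\omega - 5}\right|} \operatorname{sign}{\left(\omega - 5 \right)}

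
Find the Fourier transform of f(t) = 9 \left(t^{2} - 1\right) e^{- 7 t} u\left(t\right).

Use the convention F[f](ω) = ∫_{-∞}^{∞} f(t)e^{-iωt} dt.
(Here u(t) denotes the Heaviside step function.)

F(ω) = \frac{9 \left(2 i \omega - \left(i \omega + 7\right)^{3} + 14\right)}{\left(i \omega + 7\right)^{4}}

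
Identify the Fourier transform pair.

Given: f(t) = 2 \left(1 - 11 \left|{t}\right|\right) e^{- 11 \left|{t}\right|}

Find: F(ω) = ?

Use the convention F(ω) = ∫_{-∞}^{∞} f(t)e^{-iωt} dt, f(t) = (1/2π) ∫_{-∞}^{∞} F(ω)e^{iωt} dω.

F(ω) = \frac{88 \omega^{2}}{\left(\omega^{2} + 121\right)^{2}}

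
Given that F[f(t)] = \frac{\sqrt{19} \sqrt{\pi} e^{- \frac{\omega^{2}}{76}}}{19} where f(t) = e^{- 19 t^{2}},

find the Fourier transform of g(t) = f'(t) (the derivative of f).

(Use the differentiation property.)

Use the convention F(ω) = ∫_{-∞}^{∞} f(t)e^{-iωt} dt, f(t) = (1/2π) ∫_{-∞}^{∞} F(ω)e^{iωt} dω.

F[g](ω) = \frac{\sqrt{19} i \sqrt{\pi} \omega e^{- \frac{\omega^{2}}{76}}}{19}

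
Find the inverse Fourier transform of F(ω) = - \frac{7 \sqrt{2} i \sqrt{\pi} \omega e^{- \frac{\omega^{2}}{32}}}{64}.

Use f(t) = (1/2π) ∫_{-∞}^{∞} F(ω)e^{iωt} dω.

f(t) = 7 t e^{- 8 t^{2}}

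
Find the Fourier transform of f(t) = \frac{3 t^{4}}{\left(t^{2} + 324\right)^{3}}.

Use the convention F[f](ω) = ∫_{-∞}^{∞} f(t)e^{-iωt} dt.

F(ω) = \frac{\pi \left(108 \omega^{2} - 30 \left|{\omega}\right| + 1\right) e^{- 18 \left|{\omega}\right|}}{16}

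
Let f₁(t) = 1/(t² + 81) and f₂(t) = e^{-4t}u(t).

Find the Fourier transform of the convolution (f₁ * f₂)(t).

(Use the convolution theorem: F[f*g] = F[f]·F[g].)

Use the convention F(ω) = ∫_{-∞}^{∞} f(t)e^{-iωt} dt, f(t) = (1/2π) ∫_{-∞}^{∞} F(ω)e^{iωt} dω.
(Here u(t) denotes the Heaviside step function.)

F[f₁*f₂](ω) = \frac{\pi e^{- 9 \left|{\omega}\right|}}{9 \left(i \omega + 4\right)}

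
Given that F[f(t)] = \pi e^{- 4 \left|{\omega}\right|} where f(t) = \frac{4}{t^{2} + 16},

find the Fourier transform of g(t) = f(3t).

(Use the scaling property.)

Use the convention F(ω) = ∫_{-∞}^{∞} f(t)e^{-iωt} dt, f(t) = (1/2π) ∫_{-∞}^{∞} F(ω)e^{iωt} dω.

F[g](ω) = \frac{\pi e^{- \frac{4 \left|{\omega}\right|}{3}}}{3}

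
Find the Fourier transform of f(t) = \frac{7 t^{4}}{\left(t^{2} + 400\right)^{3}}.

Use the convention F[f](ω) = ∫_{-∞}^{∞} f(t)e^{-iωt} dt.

F(ω) = \frac{7 \pi \left(400 \omega^{2} - 100 \left|{\omega}\right| + 3\right) e^{- 20 \left|{\omega}\right|}}{160}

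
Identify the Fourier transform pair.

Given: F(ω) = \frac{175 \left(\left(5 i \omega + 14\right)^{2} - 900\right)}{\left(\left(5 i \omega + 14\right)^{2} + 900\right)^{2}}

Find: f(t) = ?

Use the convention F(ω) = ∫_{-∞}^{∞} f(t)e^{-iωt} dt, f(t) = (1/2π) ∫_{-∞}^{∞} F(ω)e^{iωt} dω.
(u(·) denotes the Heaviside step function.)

f(t) = 7 t e^{- \frac{14 t}{5}} \cos{\left(6 t \right)} u\left(t\right)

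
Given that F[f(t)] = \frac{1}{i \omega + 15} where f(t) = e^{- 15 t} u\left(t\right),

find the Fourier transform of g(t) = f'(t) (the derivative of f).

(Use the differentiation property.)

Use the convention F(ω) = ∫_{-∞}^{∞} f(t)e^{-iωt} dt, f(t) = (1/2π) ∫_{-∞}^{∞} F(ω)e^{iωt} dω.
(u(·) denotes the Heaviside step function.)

F[g](ω) = \frac{\omega}{\omega - 15 i}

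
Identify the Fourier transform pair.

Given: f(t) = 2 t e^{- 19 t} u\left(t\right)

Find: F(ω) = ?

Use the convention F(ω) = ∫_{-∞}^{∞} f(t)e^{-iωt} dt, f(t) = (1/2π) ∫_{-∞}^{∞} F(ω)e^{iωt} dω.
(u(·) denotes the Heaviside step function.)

F(ω) = \frac{2}{\left(i \omega + 19\right)^{2}}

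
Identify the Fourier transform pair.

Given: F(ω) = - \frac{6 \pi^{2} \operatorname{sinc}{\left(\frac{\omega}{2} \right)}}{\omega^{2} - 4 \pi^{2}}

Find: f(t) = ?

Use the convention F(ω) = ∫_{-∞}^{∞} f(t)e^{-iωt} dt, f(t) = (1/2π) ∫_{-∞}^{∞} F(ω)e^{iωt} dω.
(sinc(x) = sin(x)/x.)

f(t) = 3 \left(\begin{cases} \cos^{2}{\left(\pi t \right)} & \text{for}\: \left|{t}\right| < \frac{1}{2} \\0 & \text{otherwise} \end{cases}\right)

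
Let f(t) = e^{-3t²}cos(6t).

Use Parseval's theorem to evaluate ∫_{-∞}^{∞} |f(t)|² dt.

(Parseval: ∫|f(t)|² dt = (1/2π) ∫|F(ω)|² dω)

∫|f(t)|² dt = \frac{\sqrt{6} \sqrt{\pi} \left(1 + e^{6}\right)}{12 e^{6}}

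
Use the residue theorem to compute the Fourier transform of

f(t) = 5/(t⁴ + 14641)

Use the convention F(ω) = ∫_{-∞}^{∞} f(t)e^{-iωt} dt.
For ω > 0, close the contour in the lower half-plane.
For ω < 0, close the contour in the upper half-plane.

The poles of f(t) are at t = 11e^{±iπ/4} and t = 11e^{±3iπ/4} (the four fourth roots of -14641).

Let g(z) = f(z)e^{-iωz}; for large |z| the factor e^{-iωz} decays in the lower half-plane when ω > 0 and in the upper half-plane when ω < 0.

Case ω > 0 (lower half-plane, clockwise contour ⇒ F(ω) = -2πi·ΣRes):
  Res_{z = - \frac{11 \sqrt{2}}{2} - \frac{11 \sqrt{2} i}{2}} g(z) = \frac{5 \sqrt{2} i \left(1 - i\right) e^{\frac{11 \sqrt{2} \omega \left(-1 + i\right)}{2}}}{10648}
  Res_{z = \frac{11 \sqrt{2}}{2} - \frac{11 \sqrt{2} i}{2}} g(z) = \frac{5 \sqrt{2} i \left(1 + i\right) e^{- \frac{11 \sqrt{2} \omega \left(1 + i\right)}{2}}}{10648}
  F(ω) = -2πi·ΣRes = \frac{5 \sqrt{2} \pi \left(1 - i\right) \left(e^{11 \sqrt{2} i \omega} + i\right) e^{- \frac{11 \sqrt{2} \omega \left(1 + i\right)}{2}}}{5324} = \frac{5 \pi e^{- \frac{11 \sqrt{2} \omega}{2}} \sin{\left(\frac{11 \sqrt{2} \omega}{2} + \frac{\pi}{4} \right)}}{1331}

Case ω < 0 (upper half-plane, counterclockwise contour ⇒ F(ω) = +2πi·ΣRes):
  Res_{z = \frac{11 \sqrt{2}}{2} + \frac{11 \sqrt{2} i}{2}} g(z) = \frac{5 \sqrt{2} i \left(-1 + i\right) e^{\frac{11 \sqrt{2} \omega \left(1 - i\right)}{2}}}{10648}
  Res_{z = - \frac{11 \sqrt{2}}{2} + \frac{11 \sqrt{2} i}{2}} g(z) = \frac{5 \sqrt{2} \left(1 - i\right) e^{\frac{11 \sqrt{2} \omega \left(1 + i\right)}{2}}}{10648}
  F(ω) = 2πi·ΣRes = - \frac{5 \sqrt{2} i \pi \left(i \left(1 - i\right) e^{\frac{11 \sqrt{2} \omega \left(1 - i\right)}{2}} - \left(1 - i\right) e^{\frac{11 \sqrt{2} \omega \left(1 + i\right)}{2}}\right)}{5324} = \frac{5 \pi e^{\frac{11 \sqrt{2} \omega}{2}} \cos{\left(\frac{11 \sqrt{2} \omega}{2} + \frac{\pi}{4} \right)}}{1331}

Both cases combine into a single formula in |ω|:

F(ω) = \frac{5 \pi e^{- \frac{11 \sqrt{2} \left|{\omega}\right|}{2}} \sin{\left(\frac{11 \sqrt{2} \left|{\omega}\right|}{2} + \frac{\pi}{4} \right)}}{1331}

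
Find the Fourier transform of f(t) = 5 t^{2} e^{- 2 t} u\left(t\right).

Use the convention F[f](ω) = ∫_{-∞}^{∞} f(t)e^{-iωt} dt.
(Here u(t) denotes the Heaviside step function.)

F(ω) = \frac{10}{\left(i \omega + 2\right)^{3}}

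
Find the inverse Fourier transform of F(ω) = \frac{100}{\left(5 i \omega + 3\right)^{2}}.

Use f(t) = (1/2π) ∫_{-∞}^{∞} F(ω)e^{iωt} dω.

f(t) = 4 t e^{- \frac{3 t}{5}} u\left(t\right)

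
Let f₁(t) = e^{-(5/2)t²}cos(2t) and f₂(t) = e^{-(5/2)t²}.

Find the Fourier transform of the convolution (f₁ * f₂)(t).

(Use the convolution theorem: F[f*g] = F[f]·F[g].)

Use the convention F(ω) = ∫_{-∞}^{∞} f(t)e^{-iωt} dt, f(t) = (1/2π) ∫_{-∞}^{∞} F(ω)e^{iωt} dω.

F[f₁*f₂](ω) = \frac{\pi \left(e^{\frac{4 \omega}{5}} + 1\right) e^{- \frac{\omega^{2}}{5} - \frac{2 \omega}{5} - \frac{2}{5}}}{5}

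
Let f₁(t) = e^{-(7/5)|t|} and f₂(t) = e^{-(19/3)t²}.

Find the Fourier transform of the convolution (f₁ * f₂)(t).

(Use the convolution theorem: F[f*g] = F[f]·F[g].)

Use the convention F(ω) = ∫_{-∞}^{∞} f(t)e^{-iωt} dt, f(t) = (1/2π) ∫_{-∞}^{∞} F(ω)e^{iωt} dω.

F[f₁*f₂](ω) = \frac{70 \sqrt{57} \sqrt{\pi} e^{- \frac{3 \omega^{2}}{76}}}{19 \left(25 \omega^{2} + 49\right)}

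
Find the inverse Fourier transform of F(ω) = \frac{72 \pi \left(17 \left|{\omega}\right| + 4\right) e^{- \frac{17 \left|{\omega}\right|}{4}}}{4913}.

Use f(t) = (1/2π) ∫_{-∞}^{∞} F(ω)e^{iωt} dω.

f(t) = \frac{9}{\left(t^{2} + \frac{289}{16}\right)^{2}}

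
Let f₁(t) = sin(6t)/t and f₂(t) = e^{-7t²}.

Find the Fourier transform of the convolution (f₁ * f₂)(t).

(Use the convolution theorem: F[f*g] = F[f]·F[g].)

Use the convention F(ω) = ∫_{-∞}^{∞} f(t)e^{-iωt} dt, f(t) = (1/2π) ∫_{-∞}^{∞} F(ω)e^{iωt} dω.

F[f₁*f₂](ω) = \begin{cases} \frac{\sqrt{7} \pi^{\frac{3}{2}} e^{- \frac{\omega^{2}}{28}}}{7} & \text{for}\: \omega > -6 \wedge \omega < 6 \\0 & \text{otherwise} \end{cases}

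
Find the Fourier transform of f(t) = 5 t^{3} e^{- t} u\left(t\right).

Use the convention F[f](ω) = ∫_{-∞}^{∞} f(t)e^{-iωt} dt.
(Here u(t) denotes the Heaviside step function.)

F(ω) = \frac{30}{\left(i \omega + 1\right)^{4}}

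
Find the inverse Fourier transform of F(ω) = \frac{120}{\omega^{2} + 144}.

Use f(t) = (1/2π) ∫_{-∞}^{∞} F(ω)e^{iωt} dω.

f(t) = 5 e^{- 12 \left|{t}\right|}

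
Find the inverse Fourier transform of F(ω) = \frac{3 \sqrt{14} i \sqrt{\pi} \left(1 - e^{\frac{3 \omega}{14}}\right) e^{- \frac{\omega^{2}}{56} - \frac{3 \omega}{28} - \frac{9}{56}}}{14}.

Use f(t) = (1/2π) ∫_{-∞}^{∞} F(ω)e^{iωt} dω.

f(t) = 6 e^{- 14 t^{2}} \sin{\left(3 t \right)}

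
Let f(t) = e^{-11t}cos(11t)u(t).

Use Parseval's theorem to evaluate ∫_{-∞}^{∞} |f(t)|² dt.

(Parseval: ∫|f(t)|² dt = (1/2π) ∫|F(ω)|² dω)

∫|f(t)|² dt = \frac{3}{88}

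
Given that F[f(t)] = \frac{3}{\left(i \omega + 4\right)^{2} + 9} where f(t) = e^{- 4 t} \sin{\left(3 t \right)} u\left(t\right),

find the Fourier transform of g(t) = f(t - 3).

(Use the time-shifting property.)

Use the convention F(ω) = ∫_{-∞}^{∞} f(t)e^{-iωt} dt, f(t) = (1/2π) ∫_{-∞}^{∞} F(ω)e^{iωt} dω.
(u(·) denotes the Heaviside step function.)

F[g](ω) = \frac{3 e^{- 3 i \omega}}{\left(i \omega + 4\right)^{2} + 9}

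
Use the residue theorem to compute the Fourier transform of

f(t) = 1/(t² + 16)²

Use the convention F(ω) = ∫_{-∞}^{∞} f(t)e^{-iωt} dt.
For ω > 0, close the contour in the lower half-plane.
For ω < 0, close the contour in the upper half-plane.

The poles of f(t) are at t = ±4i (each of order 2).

Let g(z) = f(z)e^{-iωz}; for large |z| the factor e^{-iωz} decays in the lower half-plane when ω > 0 and in the upper half-plane when ω < 0.

Case ω > 0 (lower half-plane, clockwise contour ⇒ F(ω) = -2πi·ΣRes):
  Res_{z = - 4 i} g(z) = \frac{i \left(4 \omega + 1\right) e^{- 4 \omega}}{256} (pole of order 2)
  F(ω) = -2πi·ΣRes = \frac{\pi \left(4 \omega + 1\right) e^{- 4 \omega}}{128}

Case ω < 0 (upper half-plane, counterclockwise contour ⇒ F(ω) = +2πi·ΣRes):
  Res_{z = 4 i} g(z) = \frac{i \left(4 \omega - 1\right) e^{4 \omega}}{256} (pole of order 2)
  F(ω) = 2πi·ΣRes = \frac{\pi \left(1 - 4 \omega\right) e^{4 \omega}}{128}

Both cases combine into a single formula in |ω|:

F(ω) = \frac{\pi \left(4 \left|{\omega}\right| + 1\right) e^{- 4 \left|{\omega}\right|}}{128}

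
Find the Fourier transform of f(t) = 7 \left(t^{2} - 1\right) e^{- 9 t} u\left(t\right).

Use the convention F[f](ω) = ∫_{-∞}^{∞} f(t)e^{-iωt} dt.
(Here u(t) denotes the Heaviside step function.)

F(ω) = \frac{7 \left(2 i \omega - \left(i \omega + 9\right)^{3} + 18\right)}{\left(i \omega + 9\right)^{4}}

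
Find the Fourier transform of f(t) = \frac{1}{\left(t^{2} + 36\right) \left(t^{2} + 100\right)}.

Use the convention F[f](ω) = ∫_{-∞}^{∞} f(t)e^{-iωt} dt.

F(ω) = \frac{\pi \left(5 e^{4 \left|{\omega}\right|} - 3\right) e^{- 10 \left|{\omega}\right|}}{1920}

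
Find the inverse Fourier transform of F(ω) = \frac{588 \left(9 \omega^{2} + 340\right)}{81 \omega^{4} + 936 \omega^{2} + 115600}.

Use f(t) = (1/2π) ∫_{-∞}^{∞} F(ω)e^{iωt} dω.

f(t) = 7 e^{- \frac{14 \left|{t}\right|}{3}} \cos{\left(4 \left|{t}\right| \right)}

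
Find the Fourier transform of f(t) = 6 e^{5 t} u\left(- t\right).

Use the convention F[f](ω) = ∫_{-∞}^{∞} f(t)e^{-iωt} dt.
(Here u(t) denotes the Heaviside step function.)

F(ω) = - \frac{6}{i \omega - 5}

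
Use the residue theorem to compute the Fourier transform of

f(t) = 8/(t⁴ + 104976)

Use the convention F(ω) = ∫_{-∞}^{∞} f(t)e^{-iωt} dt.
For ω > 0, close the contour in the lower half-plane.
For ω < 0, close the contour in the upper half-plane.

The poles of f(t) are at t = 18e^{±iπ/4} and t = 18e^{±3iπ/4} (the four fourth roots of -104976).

Let g(z) = f(z)e^{-iωz}; for large |z| the factor e^{-iωz} decays in the lower half-plane when ω > 0 and in the upper half-plane when ω < 0.

Case ω > 0 (lower half-plane, clockwise contour ⇒ F(ω) = -2πi·ΣRes):
  Res_{z = - 9 \sqrt{2} - 9 \sqrt{2} i} g(z) = \frac{\sqrt{2} i \left(1 - i\right) e^{9 \sqrt{2} \omega \left(-1 + i\right)}}{5832}
  Res_{z = 9 \sqrt{2} - 9 \sqrt{2} i} g(z) = \frac{\sqrt{2} i \left(1 + i\right) e^{- 9 \sqrt{2} \omega \left(1 + i\right)}}{5832}
  F(ω) = -2πi·ΣRes = \frac{\sqrt{2} \pi \left(1 - i\right) \left(e^{18 \sqrt{2} i \omega} + i\right) e^{- 9 \sqrt{2} \omega \left(1 + i\right)}}{2916} = \frac{\pi e^{- 9 \sqrt{2} \omega} \sin{\left(9 \sqrt{2} \omega + \frac{\pi}{4} \right)}}{729}

Case ω < 0 (upper half-plane, counterclockwise contour ⇒ F(ω) = +2πi·ΣRes):
  Res_{z = 9 \sqrt{2} + 9 \sqrt{2} i} g(z) = \frac{\sqrt{2} i \left(-1 + i\right) e^{9 \sqrt{2} \omega \left(1 - i\right)}}{5832}
  Res_{z = - 9 \sqrt{2} + 9 \sqrt{2} i} g(z) = \frac{\sqrt{2} \left(1 - i\right) e^{9 \sqrt{2} \omega \left(1 + i\right)}}{5832}
  F(ω) = 2πi·ΣRes = - \frac{\sqrt{2} i \pi \left(i \left(1 - i\right) e^{9 \sqrt{2} \omega \left(1 - i\right)} - \left(1 - i\right) e^{9 \sqrt{2} \omega \left(1 + i\right)}\right)}{2916} = \frac{\pi e^{9 \sqrt{2} \omega} \cos{\left(9 \sqrt{2} \omega + \frac{\pi}{4} \right)}}{729}

Both cases combine into a single formula in |ω|:

F(ω) = \frac{\pi e^{- 9 \sqrt{2} \left|{\omega}\right|} \sin{\left(9 \sqrt{2} \left|{\omega}\right| + \frac{\pi}{4} \right)}}{729}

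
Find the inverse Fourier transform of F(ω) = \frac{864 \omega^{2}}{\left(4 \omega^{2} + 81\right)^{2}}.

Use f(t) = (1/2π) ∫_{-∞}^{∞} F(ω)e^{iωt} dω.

f(t) = 3 \left(1 - \frac{9 \left|{t}\right|}{2}\right) e^{- \frac{9 \left|{t}\right|}{2}}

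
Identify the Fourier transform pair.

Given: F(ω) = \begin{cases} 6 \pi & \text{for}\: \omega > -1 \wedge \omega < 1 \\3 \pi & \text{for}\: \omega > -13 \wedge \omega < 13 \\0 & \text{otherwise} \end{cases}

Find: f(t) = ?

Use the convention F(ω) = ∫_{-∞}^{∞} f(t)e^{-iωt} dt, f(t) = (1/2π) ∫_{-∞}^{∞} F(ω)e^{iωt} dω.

f(t) = \frac{6 \sin{\left(7 t \right)} \cos{\left(6 t \right)}}{t}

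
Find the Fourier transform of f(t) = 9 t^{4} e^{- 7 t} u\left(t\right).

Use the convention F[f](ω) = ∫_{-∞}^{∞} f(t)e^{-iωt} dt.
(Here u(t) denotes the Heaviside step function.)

F(ω) = \frac{216}{\left(i \omega + 7\right)^{5}}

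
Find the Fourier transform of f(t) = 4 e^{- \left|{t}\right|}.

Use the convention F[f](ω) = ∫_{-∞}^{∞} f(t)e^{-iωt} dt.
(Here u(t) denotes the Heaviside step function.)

F(ω) = \frac{8}{\omega^{2} + 1}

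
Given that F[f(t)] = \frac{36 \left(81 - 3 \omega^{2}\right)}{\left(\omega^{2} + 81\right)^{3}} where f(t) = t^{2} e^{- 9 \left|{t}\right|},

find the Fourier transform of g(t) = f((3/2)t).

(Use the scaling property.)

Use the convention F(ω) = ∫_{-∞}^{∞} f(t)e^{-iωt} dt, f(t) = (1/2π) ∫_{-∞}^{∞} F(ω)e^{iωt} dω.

F[g](ω) = \frac{5832 \left(243 - 4 \omega^{2}\right)}{\left(4 \omega^{2} + 729\right)^{3}}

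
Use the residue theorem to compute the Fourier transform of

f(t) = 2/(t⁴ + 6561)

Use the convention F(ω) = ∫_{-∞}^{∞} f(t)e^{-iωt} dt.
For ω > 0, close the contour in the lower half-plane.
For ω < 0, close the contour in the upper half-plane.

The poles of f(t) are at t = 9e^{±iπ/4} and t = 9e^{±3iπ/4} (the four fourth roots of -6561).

Let g(z) = f(z)e^{-iωz}; for large |z| the factor e^{-iωz} decays in the lower half-plane when ω > 0 and in the upper half-plane when ω < 0.

Case ω > 0 (lower half-plane, clockwise contour ⇒ F(ω) = -2πi·ΣRes):
  Res_{z = - \frac{9 \sqrt{2}}{2} - \frac{9 \sqrt{2} i}{2}} g(z) = \frac{\sqrt{2} i \left(1 - i\right) e^{\frac{9 \sqrt{2} \omega \left(-1 + i\right)}{2}}}{2916}
  Res_{z = \frac{9 \sqrt{2}}{2} - \frac{9 \sqrt{2} i}{2}} g(z) = \frac{\sqrt{2} i \left(1 + i\right) e^{- \frac{9 \sqrt{2} \omega \left(1 + i\right)}{2}}}{2916}
  F(ω) = -2πi·ΣRes = \frac{\sqrt{2} \pi \left(1 - i\right) \left(e^{9 \sqrt{2} i \omega} + i\right) e^{- \frac{9 \sqrt{2} \omega \left(1 + i\right)}{2}}}{1458} = \frac{2 \pi e^{- \frac{9 \sqrt{2} \omega}{2}} \sin{\left(\frac{9 \sqrt{2} \omega}{2} + \frac{\pi}{4} \right)}}{729}

Case ω < 0 (upper half-plane, counterclockwise contour ⇒ F(ω) = +2πi·ΣRes):
  Res_{z = \frac{9 \sqrt{2}}{2} + \frac{9 \sqrt{2} i}{2}} g(z) = \frac{\sqrt{2} i \left(-1 + i\right) e^{\frac{9 \sqrt{2} \omega \left(1 - i\right)}{2}}}{2916}
  Res_{z = - \frac{9 \sqrt{2}}{2} + \frac{9 \sqrt{2} i}{2}} g(z) = \frac{\sqrt{2} \left(1 - i\right) e^{\frac{9 \sqrt{2} \omega \left(1 + i\right)}{2}}}{2916}
  F(ω) = 2πi·ΣRes = - \frac{\sqrt{2} i \pi \left(i \left(1 - i\right) e^{\frac{9 \sqrt{2} \omega \left(1 - i\right)}{2}} - \left(1 - i\right) e^{\frac{9 \sqrt{2} \omega \left(1 + i\right)}{2}}\right)}{1458} = \frac{2 \pi e^{\frac{9 \sqrt{2} \omega}{2}} \cos{\left(\frac{9 \sqrt{2} \omega}{2} + \frac{\pi}{4} \right)}}{729}

Both cases combine into a single formula in |ω|:

F(ω) = \frac{2 \pi e^{- \frac{9 \sqrt{2} \left|{\omega}\right|}{2}} \sin{\left(\frac{9 \sqrt{2} \left|{\omega}\right|}{2} + \frac{\pi}{4} \right)}}{729}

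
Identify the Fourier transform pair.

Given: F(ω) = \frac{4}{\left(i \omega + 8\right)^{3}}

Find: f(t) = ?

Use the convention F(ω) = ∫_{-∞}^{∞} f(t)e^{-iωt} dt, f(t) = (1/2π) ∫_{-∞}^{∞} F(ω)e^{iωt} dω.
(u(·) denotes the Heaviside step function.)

f(t) = 2 t^{2} e^{- 8 t} u\left(t\right)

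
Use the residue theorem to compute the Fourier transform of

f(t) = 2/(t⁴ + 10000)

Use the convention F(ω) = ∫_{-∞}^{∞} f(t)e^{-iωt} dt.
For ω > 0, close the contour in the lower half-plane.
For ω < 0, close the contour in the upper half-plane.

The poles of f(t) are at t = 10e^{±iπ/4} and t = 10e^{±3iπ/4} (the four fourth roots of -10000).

Let g(z) = f(z)e^{-iωz}; for large |z| the factor e^{-iωz} decays in the lower half-plane when ω > 0 and in the upper half-plane when ω < 0.

Case ω > 0 (lower half-plane, clockwise contour ⇒ F(ω) = -2πi·ΣRes):
  Res_{z = - 5 \sqrt{2} - 5 \sqrt{2} i} g(z) = \frac{\sqrt{2} i \left(1 - i\right) e^{5 \sqrt{2} \omega \left(-1 + i\right)}}{4000}
  Res_{z = 5 \sqrt{2} - 5 \sqrt{2} i} g(z) = \frac{\sqrt{2} i \left(1 + i\right) e^{- 5 \sqrt{2} \omega \left(1 + i\right)}}{4000}
  F(ω) = -2πi·ΣRes = \frac{\sqrt{2} \pi \left(1 - i\right) \left(e^{10 \sqrt{2} i \omega} + i\right) e^{- 5 \sqrt{2} \omega \left(1 + i\right)}}{2000} = \frac{\pi e^{- 5 \sqrt{2} \omega} \sin{\left(5 \sqrt{2} \omega + \frac{\pi}{4} \right)}}{500}

Case ω < 0 (upper half-plane, counterclockwise contour ⇒ F(ω) = +2πi·ΣRes):
  Res_{z = 5 \sqrt{2} + 5 \sqrt{2} i} g(z) = \frac{\sqrt{2} i \left(-1 + i\right) e^{5 \sqrt{2} \omega \left(1 - i\right)}}{4000}
  Res_{z = - 5 \sqrt{2} + 5 \sqrt{2} i} g(z) = \frac{\sqrt{2} \left(1 - i\right) e^{5 \sqrt{2} \omega \left(1 + i\right)}}{4000}
  F(ω) = 2πi·ΣRes = - \frac{\sqrt{2} i \pi \left(i \left(1 - i\right) e^{5 \sqrt{2} \omega \left(1 - i\right)} - \left(1 - i\right) e^{5 \sqrt{2} \omega \left(1 + i\right)}\right)}{2000} = \frac{\pi e^{5 \sqrt{2} \omega} \cos{\left(5 \sqrt{2} \omega + \frac{\pi}{4} \right)}}{500}

Both cases combine into a single formula in |ω|:

F(ω) = \frac{\pi e^{- 5 \sqrt{2} \left|{\omega}\right|} \sin{\left(5 \sqrt{2} \left|{\omega}\right| + \frac{\pi}{4} \right)}}{500}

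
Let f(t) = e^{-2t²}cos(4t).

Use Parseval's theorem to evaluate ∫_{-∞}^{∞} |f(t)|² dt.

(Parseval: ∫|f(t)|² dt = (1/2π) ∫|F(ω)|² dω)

∫|f(t)|² dt = \frac{\sqrt{\pi} \left(1 + e^{4}\right)}{4 e^{4}}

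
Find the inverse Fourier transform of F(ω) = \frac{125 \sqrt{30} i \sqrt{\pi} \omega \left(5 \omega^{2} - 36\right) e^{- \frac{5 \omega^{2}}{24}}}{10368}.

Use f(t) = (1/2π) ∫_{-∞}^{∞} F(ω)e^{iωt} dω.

f(t) = 5 t^{3} e^{- \frac{6 t^{2}}{5}}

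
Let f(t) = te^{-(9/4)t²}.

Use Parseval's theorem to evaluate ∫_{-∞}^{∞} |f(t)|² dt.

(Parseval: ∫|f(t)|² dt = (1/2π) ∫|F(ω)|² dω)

∫|f(t)|² dt = \frac{\sqrt{2} \sqrt{\pi}}{27}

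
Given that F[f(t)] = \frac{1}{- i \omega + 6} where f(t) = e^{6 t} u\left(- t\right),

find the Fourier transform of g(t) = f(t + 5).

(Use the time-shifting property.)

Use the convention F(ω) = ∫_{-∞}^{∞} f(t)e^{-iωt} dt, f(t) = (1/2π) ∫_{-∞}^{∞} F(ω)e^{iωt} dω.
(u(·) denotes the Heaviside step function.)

F[g](ω) = - \frac{e^{5 i \omega}}{i \omega - 6}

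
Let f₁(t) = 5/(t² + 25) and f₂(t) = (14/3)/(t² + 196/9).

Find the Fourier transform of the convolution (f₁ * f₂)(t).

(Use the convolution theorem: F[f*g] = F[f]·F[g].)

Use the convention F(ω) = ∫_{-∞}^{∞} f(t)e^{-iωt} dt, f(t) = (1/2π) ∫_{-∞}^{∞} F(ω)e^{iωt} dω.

F[f₁*f₂](ω) = \pi^{2} e^{- \frac{29 \left|{\omega}\right|}{3}}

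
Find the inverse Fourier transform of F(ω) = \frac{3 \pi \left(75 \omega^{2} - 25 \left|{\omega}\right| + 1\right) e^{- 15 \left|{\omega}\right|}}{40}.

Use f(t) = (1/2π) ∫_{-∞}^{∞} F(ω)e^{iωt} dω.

f(t) = \frac{3 t^{4}}{\left(t^{2} + 225\right)^{3}}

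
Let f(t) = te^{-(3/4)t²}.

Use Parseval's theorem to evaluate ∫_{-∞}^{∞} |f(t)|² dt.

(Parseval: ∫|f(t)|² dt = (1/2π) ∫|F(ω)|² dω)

∫|f(t)|² dt = \frac{\sqrt{6} \sqrt{\pi}}{9}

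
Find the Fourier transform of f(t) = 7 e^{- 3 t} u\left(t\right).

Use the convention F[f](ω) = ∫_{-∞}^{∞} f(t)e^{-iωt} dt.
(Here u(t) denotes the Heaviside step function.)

F(ω) = \frac{7}{i \omega + 3}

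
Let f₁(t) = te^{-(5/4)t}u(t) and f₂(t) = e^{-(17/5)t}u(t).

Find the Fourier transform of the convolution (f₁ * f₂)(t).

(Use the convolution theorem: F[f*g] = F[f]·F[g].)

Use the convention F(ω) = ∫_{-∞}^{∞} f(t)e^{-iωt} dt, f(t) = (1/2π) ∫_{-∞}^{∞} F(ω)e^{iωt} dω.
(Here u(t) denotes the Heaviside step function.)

F[f₁*f₂](ω) = \frac{80}{\left(4 i \omega + 5\right)^{2} \left(5 i \omega + 17\right)}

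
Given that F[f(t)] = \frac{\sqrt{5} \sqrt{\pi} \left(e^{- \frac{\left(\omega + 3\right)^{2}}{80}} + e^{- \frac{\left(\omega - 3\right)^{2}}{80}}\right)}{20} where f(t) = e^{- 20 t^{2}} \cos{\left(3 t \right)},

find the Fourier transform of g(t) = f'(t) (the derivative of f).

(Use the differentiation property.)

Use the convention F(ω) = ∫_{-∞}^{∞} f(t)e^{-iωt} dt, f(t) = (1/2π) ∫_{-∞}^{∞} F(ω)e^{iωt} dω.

F[g](ω) = \frac{\sqrt{5} i \sqrt{\pi} \omega \left(e^{\frac{3 \omega}{20}} + 1\right) e^{- \frac{\omega^{2}}{80} - \frac{3 \omega}{40} - \frac{9}{80}}}{20}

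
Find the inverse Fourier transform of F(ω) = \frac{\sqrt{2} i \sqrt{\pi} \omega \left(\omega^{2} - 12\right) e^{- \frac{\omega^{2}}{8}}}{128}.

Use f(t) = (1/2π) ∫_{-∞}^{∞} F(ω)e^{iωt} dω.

f(t) = t^{3} e^{- 2 t^{2}}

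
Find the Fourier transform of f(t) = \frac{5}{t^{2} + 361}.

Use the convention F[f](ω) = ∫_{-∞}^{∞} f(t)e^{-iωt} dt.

F(ω) = \frac{5 \pi e^{- 19 \left|{\omega}\right|}}{19}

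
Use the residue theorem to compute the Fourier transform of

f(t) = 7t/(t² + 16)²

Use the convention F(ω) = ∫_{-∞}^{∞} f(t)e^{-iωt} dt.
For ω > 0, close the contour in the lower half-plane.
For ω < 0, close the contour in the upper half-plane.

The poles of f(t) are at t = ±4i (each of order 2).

Let g(z) = f(z)e^{-iωz}; for large |z| the factor e^{-iωz} decays in the lower half-plane when ω > 0 and in the upper half-plane when ω < 0.

Case ω > 0 (lower half-plane, clockwise contour ⇒ F(ω) = -2πi·ΣRes):
  Res_{z = - 4 i} g(z) = \frac{7 \omega e^{- 4 \omega}}{16} (pole of order 2)
  F(ω) = -2πi·ΣRes = - \frac{7 i \pi \omega e^{- 4 \omega}}{8}

Case ω < 0 (upper half-plane, counterclockwise contour ⇒ F(ω) = +2πi·ΣRes):
  Res_{z = 4 i} g(z) = - \frac{7 \omega e^{4 \omega}}{16} (pole of order 2)
  F(ω) = 2πi·ΣRes = - \frac{7 i \pi \omega e^{4 \omega}}{8}

Both cases combine into a single formula in |ω|:

F(ω) = - \frac{7 i \pi \omega e^{- 4 \left|{\omega}\right|}}{8}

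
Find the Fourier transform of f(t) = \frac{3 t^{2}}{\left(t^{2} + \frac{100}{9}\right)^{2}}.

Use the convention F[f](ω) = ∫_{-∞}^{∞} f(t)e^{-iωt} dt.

F(ω) = \frac{3 \pi \left(3 - 10 \left|{\omega}\right|\right) e^{- \frac{10 \left|{\omega}\right|}{3}}}{20}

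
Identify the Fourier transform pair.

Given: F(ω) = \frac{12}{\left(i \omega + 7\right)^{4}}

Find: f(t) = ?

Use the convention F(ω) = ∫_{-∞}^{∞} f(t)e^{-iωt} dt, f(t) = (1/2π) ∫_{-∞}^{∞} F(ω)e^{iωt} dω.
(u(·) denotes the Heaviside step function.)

f(t) = 2 t^{3} e^{- 7 t} u\left(t\right)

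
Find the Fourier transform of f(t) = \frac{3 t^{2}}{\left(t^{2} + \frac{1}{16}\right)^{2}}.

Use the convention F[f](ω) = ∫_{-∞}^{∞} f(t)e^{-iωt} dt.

F(ω) = \frac{3 \pi \left(4 - \left|{\omega}\right|\right) e^{- \frac{\left|{\omega}\right|}{4}}}{2}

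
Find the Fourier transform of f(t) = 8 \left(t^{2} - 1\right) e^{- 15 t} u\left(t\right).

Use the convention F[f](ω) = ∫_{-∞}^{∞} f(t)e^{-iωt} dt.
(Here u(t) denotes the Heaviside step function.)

F(ω) = \frac{8 \left(2 i \omega - \left(i \omega + 15\right)^{3} + 30\right)}{\left(i \omega + 15\right)^{4}}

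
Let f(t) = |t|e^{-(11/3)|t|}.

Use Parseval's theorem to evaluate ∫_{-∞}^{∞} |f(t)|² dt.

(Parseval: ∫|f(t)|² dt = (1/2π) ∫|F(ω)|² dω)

∫|f(t)|² dt = \frac{27}{2662}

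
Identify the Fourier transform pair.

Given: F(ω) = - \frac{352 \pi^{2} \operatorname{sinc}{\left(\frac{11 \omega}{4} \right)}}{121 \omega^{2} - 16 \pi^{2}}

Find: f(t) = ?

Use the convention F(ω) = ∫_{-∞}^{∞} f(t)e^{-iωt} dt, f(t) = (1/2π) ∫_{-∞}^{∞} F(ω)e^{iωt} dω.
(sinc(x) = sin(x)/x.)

f(t) = 8 \left(\begin{cases} \cos^{2}{\left(\frac{2 \pi t}{11} \right)} & \text{for}\: \left|{t}\right| < \frac{11}{4} \\0 & \text{otherwise} \end{cases}\right)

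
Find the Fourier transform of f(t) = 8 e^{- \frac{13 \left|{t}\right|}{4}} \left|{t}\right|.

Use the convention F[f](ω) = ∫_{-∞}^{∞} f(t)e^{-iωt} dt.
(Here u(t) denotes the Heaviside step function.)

F(ω) = \frac{256 \left(169 - 16 \omega^{2}\right)}{\left(16 \omega^{2} + 169\right)^{2}}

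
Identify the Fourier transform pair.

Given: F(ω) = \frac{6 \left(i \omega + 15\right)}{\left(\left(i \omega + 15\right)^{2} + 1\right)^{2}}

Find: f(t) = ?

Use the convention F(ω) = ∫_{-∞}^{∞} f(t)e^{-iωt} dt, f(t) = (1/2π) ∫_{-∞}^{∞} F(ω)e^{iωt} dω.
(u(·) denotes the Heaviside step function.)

f(t) = 3 t e^{- 15 t} \sin{\left(t \right)} u\left(t\right)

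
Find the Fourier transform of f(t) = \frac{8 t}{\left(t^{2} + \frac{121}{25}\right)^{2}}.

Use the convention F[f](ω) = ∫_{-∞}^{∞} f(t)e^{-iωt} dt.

F(ω) = - \frac{20 i \pi \omega e^{- \frac{11 \left|{\omega}\right|}{5}}}{11}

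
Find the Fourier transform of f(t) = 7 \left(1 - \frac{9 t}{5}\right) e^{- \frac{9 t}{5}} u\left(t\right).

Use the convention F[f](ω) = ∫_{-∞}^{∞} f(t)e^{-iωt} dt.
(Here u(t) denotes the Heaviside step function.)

F(ω) = \frac{175 i \omega}{- 25 \omega^{2} + 90 i \omega + 81}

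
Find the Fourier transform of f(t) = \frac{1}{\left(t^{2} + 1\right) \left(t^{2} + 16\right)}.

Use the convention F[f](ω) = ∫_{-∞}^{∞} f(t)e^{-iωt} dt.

F(ω) = \frac{\pi e^{- \left|{\omega}\right|}}{15} - \frac{\pi e^{- 4 \left|{\omega}\right|}}{60}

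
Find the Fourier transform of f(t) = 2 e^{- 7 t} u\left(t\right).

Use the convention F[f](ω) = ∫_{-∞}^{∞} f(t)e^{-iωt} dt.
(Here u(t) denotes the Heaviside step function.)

F(ω) = \frac{2}{i \omega + 7}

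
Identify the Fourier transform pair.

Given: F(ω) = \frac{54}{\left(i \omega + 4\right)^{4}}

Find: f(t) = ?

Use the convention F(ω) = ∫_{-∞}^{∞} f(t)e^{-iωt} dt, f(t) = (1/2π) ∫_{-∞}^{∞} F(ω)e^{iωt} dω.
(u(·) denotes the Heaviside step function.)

f(t) = 9 t^{3} e^{- 4 t} u\left(t\right)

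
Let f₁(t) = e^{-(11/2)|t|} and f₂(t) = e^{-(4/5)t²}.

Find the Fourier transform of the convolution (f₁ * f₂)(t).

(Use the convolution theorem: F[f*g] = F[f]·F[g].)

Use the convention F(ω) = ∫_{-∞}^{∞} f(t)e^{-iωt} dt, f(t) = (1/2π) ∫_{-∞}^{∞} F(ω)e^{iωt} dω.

F[f₁*f₂](ω) = \frac{22 \sqrt{5} \sqrt{\pi} e^{- \frac{5 \omega^{2}}{16}}}{4 \omega^{2} + 121}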